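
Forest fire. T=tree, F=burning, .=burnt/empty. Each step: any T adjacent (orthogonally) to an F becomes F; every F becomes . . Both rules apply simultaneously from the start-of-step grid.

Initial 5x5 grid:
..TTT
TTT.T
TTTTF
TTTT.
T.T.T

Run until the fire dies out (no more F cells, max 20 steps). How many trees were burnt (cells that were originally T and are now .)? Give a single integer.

Step 1: +2 fires, +1 burnt (F count now 2)
Step 2: +3 fires, +2 burnt (F count now 3)
Step 3: +4 fires, +3 burnt (F count now 4)
Step 4: +5 fires, +4 burnt (F count now 5)
Step 5: +2 fires, +5 burnt (F count now 2)
Step 6: +1 fires, +2 burnt (F count now 1)
Step 7: +0 fires, +1 burnt (F count now 0)
Fire out after step 7
Initially T: 18, now '.': 24
Total burnt (originally-T cells now '.'): 17

Answer: 17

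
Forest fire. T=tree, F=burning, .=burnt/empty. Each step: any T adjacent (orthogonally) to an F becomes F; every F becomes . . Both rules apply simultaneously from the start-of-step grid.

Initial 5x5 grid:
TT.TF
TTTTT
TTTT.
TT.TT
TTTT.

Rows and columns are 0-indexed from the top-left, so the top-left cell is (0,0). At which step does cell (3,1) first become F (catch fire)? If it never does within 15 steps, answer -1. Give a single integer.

Step 1: cell (3,1)='T' (+2 fires, +1 burnt)
Step 2: cell (3,1)='T' (+1 fires, +2 burnt)
Step 3: cell (3,1)='T' (+2 fires, +1 burnt)
Step 4: cell (3,1)='T' (+3 fires, +2 burnt)
Step 5: cell (3,1)='T' (+5 fires, +3 burnt)
Step 6: cell (3,1)='F' (+4 fires, +5 burnt)
  -> target ignites at step 6
Step 7: cell (3,1)='.' (+2 fires, +4 burnt)
Step 8: cell (3,1)='.' (+1 fires, +2 burnt)
Step 9: cell (3,1)='.' (+0 fires, +1 burnt)
  fire out at step 9

6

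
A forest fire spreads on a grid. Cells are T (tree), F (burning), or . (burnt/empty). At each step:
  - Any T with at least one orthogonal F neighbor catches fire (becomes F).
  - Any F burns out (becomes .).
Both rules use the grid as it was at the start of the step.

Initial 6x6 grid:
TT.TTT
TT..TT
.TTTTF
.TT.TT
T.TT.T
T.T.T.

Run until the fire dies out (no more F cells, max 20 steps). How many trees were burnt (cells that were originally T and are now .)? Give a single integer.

Answer: 21

Derivation:
Step 1: +3 fires, +1 burnt (F count now 3)
Step 2: +5 fires, +3 burnt (F count now 5)
Step 3: +2 fires, +5 burnt (F count now 2)
Step 4: +3 fires, +2 burnt (F count now 3)
Step 5: +3 fires, +3 burnt (F count now 3)
Step 6: +4 fires, +3 burnt (F count now 4)
Step 7: +1 fires, +4 burnt (F count now 1)
Step 8: +0 fires, +1 burnt (F count now 0)
Fire out after step 8
Initially T: 24, now '.': 33
Total burnt (originally-T cells now '.'): 21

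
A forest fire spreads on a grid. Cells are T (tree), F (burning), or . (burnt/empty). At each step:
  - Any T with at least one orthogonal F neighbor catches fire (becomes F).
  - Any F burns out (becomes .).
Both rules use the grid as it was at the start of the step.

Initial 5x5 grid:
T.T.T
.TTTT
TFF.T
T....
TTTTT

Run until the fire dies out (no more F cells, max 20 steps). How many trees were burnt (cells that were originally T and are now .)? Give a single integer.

Answer: 14

Derivation:
Step 1: +3 fires, +2 burnt (F count now 3)
Step 2: +3 fires, +3 burnt (F count now 3)
Step 3: +2 fires, +3 burnt (F count now 2)
Step 4: +3 fires, +2 burnt (F count now 3)
Step 5: +1 fires, +3 burnt (F count now 1)
Step 6: +1 fires, +1 burnt (F count now 1)
Step 7: +1 fires, +1 burnt (F count now 1)
Step 8: +0 fires, +1 burnt (F count now 0)
Fire out after step 8
Initially T: 15, now '.': 24
Total burnt (originally-T cells now '.'): 14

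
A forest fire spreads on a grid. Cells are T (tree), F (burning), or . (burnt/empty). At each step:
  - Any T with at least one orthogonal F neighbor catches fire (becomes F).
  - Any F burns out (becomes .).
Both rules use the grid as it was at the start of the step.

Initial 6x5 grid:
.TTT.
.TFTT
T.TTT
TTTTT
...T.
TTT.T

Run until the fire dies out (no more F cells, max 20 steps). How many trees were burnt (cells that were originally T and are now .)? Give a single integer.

Step 1: +4 fires, +1 burnt (F count now 4)
Step 2: +5 fires, +4 burnt (F count now 5)
Step 3: +3 fires, +5 burnt (F count now 3)
Step 4: +3 fires, +3 burnt (F count now 3)
Step 5: +1 fires, +3 burnt (F count now 1)
Step 6: +0 fires, +1 burnt (F count now 0)
Fire out after step 6
Initially T: 20, now '.': 26
Total burnt (originally-T cells now '.'): 16

Answer: 16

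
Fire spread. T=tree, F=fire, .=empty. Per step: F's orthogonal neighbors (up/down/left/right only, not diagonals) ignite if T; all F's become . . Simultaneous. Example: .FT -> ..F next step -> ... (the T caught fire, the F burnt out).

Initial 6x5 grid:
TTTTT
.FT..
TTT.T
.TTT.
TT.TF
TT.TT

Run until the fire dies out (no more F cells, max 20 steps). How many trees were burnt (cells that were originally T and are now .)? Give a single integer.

Answer: 19

Derivation:
Step 1: +5 fires, +2 burnt (F count now 5)
Step 2: +7 fires, +5 burnt (F count now 7)
Step 3: +3 fires, +7 burnt (F count now 3)
Step 4: +3 fires, +3 burnt (F count now 3)
Step 5: +1 fires, +3 burnt (F count now 1)
Step 6: +0 fires, +1 burnt (F count now 0)
Fire out after step 6
Initially T: 20, now '.': 29
Total burnt (originally-T cells now '.'): 19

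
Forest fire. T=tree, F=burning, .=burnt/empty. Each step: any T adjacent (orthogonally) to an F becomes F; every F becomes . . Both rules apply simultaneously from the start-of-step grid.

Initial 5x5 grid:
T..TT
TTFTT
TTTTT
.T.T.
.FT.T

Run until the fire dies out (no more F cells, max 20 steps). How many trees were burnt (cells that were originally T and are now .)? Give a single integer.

Step 1: +5 fires, +2 burnt (F count now 5)
Step 2: +5 fires, +5 burnt (F count now 5)
Step 3: +5 fires, +5 burnt (F count now 5)
Step 4: +0 fires, +5 burnt (F count now 0)
Fire out after step 4
Initially T: 16, now '.': 24
Total burnt (originally-T cells now '.'): 15

Answer: 15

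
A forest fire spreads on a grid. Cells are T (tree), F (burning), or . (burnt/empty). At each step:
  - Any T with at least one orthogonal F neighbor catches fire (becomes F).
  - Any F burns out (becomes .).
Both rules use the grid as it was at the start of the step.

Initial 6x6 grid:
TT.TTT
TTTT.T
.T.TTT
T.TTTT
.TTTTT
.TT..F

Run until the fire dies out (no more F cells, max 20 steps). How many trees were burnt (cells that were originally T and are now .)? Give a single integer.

Answer: 25

Derivation:
Step 1: +1 fires, +1 burnt (F count now 1)
Step 2: +2 fires, +1 burnt (F count now 2)
Step 3: +3 fires, +2 burnt (F count now 3)
Step 4: +4 fires, +3 burnt (F count now 4)
Step 5: +5 fires, +4 burnt (F count now 5)
Step 6: +3 fires, +5 burnt (F count now 3)
Step 7: +2 fires, +3 burnt (F count now 2)
Step 8: +1 fires, +2 burnt (F count now 1)
Step 9: +3 fires, +1 burnt (F count now 3)
Step 10: +1 fires, +3 burnt (F count now 1)
Step 11: +0 fires, +1 burnt (F count now 0)
Fire out after step 11
Initially T: 26, now '.': 35
Total burnt (originally-T cells now '.'): 25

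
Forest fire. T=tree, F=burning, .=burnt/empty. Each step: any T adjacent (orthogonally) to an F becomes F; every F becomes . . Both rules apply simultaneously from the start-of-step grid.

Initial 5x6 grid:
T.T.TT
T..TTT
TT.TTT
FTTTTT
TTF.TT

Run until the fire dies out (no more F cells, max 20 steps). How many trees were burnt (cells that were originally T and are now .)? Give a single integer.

Step 1: +5 fires, +2 burnt (F count now 5)
Step 2: +3 fires, +5 burnt (F count now 3)
Step 3: +3 fires, +3 burnt (F count now 3)
Step 4: +4 fires, +3 burnt (F count now 4)
Step 5: +3 fires, +4 burnt (F count now 3)
Step 6: +2 fires, +3 burnt (F count now 2)
Step 7: +1 fires, +2 burnt (F count now 1)
Step 8: +0 fires, +1 burnt (F count now 0)
Fire out after step 8
Initially T: 22, now '.': 29
Total burnt (originally-T cells now '.'): 21

Answer: 21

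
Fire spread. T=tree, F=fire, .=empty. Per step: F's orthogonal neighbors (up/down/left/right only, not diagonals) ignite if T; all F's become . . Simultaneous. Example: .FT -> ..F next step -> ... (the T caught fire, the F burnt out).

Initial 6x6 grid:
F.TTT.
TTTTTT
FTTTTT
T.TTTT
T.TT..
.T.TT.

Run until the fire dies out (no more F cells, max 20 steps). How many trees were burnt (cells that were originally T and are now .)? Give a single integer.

Step 1: +3 fires, +2 burnt (F count now 3)
Step 2: +3 fires, +3 burnt (F count now 3)
Step 3: +3 fires, +3 burnt (F count now 3)
Step 4: +5 fires, +3 burnt (F count now 5)
Step 5: +5 fires, +5 burnt (F count now 5)
Step 6: +4 fires, +5 burnt (F count now 4)
Step 7: +1 fires, +4 burnt (F count now 1)
Step 8: +0 fires, +1 burnt (F count now 0)
Fire out after step 8
Initially T: 25, now '.': 35
Total burnt (originally-T cells now '.'): 24

Answer: 24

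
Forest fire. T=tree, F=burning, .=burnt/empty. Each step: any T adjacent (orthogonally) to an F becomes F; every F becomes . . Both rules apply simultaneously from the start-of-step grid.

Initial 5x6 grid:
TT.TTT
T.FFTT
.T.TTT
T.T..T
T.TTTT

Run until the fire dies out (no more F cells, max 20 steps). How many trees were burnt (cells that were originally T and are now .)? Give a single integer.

Answer: 14

Derivation:
Step 1: +3 fires, +2 burnt (F count now 3)
Step 2: +3 fires, +3 burnt (F count now 3)
Step 3: +2 fires, +3 burnt (F count now 2)
Step 4: +1 fires, +2 burnt (F count now 1)
Step 5: +1 fires, +1 burnt (F count now 1)
Step 6: +1 fires, +1 burnt (F count now 1)
Step 7: +1 fires, +1 burnt (F count now 1)
Step 8: +1 fires, +1 burnt (F count now 1)
Step 9: +1 fires, +1 burnt (F count now 1)
Step 10: +0 fires, +1 burnt (F count now 0)
Fire out after step 10
Initially T: 20, now '.': 24
Total burnt (originally-T cells now '.'): 14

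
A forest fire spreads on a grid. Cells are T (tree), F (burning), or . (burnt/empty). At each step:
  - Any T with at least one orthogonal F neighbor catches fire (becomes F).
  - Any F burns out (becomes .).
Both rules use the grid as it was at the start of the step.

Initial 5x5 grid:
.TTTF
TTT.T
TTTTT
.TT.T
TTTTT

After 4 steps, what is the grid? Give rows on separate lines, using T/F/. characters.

Step 1: 2 trees catch fire, 1 burn out
  .TTF.
  TTT.F
  TTTTT
  .TT.T
  TTTTT
Step 2: 2 trees catch fire, 2 burn out
  .TF..
  TTT..
  TTTTF
  .TT.T
  TTTTT
Step 3: 4 trees catch fire, 2 burn out
  .F...
  TTF..
  TTTF.
  .TT.F
  TTTTT
Step 4: 3 trees catch fire, 4 burn out
  .....
  TF...
  TTF..
  .TT..
  TTTTF

.....
TF...
TTF..
.TT..
TTTTF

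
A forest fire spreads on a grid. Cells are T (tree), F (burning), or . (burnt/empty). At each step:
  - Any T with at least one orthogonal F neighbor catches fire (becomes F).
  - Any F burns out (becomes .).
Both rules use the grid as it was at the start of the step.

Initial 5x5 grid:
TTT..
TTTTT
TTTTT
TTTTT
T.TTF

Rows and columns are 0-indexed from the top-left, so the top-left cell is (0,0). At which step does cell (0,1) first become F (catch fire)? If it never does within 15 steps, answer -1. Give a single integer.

Step 1: cell (0,1)='T' (+2 fires, +1 burnt)
Step 2: cell (0,1)='T' (+3 fires, +2 burnt)
Step 3: cell (0,1)='T' (+3 fires, +3 burnt)
Step 4: cell (0,1)='T' (+3 fires, +3 burnt)
Step 5: cell (0,1)='T' (+3 fires, +3 burnt)
Step 6: cell (0,1)='T' (+4 fires, +3 burnt)
Step 7: cell (0,1)='F' (+2 fires, +4 burnt)
  -> target ignites at step 7
Step 8: cell (0,1)='.' (+1 fires, +2 burnt)
Step 9: cell (0,1)='.' (+0 fires, +1 burnt)
  fire out at step 9

7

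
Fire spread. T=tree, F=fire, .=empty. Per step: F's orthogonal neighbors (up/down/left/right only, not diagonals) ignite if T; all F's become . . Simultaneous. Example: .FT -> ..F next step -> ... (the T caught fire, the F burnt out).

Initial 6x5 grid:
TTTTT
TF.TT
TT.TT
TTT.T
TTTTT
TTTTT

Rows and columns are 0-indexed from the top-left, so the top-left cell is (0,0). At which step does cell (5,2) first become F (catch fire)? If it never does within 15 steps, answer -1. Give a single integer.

Step 1: cell (5,2)='T' (+3 fires, +1 burnt)
Step 2: cell (5,2)='T' (+4 fires, +3 burnt)
Step 3: cell (5,2)='T' (+4 fires, +4 burnt)
Step 4: cell (5,2)='T' (+5 fires, +4 burnt)
Step 5: cell (5,2)='F' (+5 fires, +5 burnt)
  -> target ignites at step 5
Step 6: cell (5,2)='.' (+3 fires, +5 burnt)
Step 7: cell (5,2)='.' (+2 fires, +3 burnt)
Step 8: cell (5,2)='.' (+0 fires, +2 burnt)
  fire out at step 8

5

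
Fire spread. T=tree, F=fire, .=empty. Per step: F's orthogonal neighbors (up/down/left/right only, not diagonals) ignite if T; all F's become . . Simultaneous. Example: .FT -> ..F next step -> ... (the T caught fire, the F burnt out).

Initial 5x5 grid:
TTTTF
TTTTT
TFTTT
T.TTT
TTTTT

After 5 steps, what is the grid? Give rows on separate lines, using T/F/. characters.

Step 1: 5 trees catch fire, 2 burn out
  TTTF.
  TFTTF
  F.FTT
  T.TTT
  TTTTT
Step 2: 9 trees catch fire, 5 burn out
  TFF..
  F.FF.
  ...FF
  F.FTT
  TTTTT
Step 3: 5 trees catch fire, 9 burn out
  F....
  .....
  .....
  ...FF
  FTFTT
Step 4: 3 trees catch fire, 5 burn out
  .....
  .....
  .....
  .....
  .F.FF
Step 5: 0 trees catch fire, 3 burn out
  .....
  .....
  .....
  .....
  .....

.....
.....
.....
.....
.....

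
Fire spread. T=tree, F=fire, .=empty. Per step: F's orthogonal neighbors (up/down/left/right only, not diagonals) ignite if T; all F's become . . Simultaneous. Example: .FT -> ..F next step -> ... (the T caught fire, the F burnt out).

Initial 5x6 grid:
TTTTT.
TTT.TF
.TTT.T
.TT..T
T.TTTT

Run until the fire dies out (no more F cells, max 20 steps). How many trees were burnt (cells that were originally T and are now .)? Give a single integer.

Answer: 20

Derivation:
Step 1: +2 fires, +1 burnt (F count now 2)
Step 2: +2 fires, +2 burnt (F count now 2)
Step 3: +2 fires, +2 burnt (F count now 2)
Step 4: +2 fires, +2 burnt (F count now 2)
Step 5: +3 fires, +2 burnt (F count now 3)
Step 6: +4 fires, +3 burnt (F count now 4)
Step 7: +4 fires, +4 burnt (F count now 4)
Step 8: +1 fires, +4 burnt (F count now 1)
Step 9: +0 fires, +1 burnt (F count now 0)
Fire out after step 9
Initially T: 21, now '.': 29
Total burnt (originally-T cells now '.'): 20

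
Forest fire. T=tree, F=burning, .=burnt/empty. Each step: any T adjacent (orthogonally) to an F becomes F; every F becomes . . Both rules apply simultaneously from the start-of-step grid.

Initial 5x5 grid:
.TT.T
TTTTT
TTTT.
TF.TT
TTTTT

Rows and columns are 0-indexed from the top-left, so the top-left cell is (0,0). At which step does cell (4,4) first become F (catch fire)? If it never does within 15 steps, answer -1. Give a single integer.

Step 1: cell (4,4)='T' (+3 fires, +1 burnt)
Step 2: cell (4,4)='T' (+5 fires, +3 burnt)
Step 3: cell (4,4)='T' (+5 fires, +5 burnt)
Step 4: cell (4,4)='F' (+4 fires, +5 burnt)
  -> target ignites at step 4
Step 5: cell (4,4)='.' (+2 fires, +4 burnt)
Step 6: cell (4,4)='.' (+1 fires, +2 burnt)
Step 7: cell (4,4)='.' (+0 fires, +1 burnt)
  fire out at step 7

4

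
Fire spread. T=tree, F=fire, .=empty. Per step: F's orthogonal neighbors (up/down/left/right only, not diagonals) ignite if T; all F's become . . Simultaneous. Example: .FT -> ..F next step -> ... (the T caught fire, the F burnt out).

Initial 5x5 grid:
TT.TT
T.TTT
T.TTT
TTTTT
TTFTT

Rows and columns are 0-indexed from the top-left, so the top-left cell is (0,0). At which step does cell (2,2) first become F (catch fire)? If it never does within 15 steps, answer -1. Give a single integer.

Step 1: cell (2,2)='T' (+3 fires, +1 burnt)
Step 2: cell (2,2)='F' (+5 fires, +3 burnt)
  -> target ignites at step 2
Step 3: cell (2,2)='.' (+4 fires, +5 burnt)
Step 4: cell (2,2)='.' (+3 fires, +4 burnt)
Step 5: cell (2,2)='.' (+3 fires, +3 burnt)
Step 6: cell (2,2)='.' (+2 fires, +3 burnt)
Step 7: cell (2,2)='.' (+1 fires, +2 burnt)
Step 8: cell (2,2)='.' (+0 fires, +1 burnt)
  fire out at step 8

2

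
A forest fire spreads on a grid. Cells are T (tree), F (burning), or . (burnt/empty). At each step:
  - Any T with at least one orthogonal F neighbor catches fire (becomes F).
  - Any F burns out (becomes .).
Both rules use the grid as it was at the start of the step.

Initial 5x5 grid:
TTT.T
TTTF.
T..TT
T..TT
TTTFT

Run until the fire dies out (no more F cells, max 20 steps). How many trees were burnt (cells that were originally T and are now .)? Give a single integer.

Step 1: +5 fires, +2 burnt (F count now 5)
Step 2: +5 fires, +5 burnt (F count now 5)
Step 3: +3 fires, +5 burnt (F count now 3)
Step 4: +3 fires, +3 burnt (F count now 3)
Step 5: +0 fires, +3 burnt (F count now 0)
Fire out after step 5
Initially T: 17, now '.': 24
Total burnt (originally-T cells now '.'): 16

Answer: 16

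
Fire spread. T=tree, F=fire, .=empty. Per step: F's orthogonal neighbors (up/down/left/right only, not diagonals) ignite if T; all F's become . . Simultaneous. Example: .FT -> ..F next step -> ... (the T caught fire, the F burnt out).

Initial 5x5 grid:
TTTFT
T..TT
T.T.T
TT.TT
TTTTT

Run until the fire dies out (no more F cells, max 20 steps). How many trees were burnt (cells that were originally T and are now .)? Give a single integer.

Answer: 18

Derivation:
Step 1: +3 fires, +1 burnt (F count now 3)
Step 2: +2 fires, +3 burnt (F count now 2)
Step 3: +2 fires, +2 burnt (F count now 2)
Step 4: +2 fires, +2 burnt (F count now 2)
Step 5: +3 fires, +2 burnt (F count now 3)
Step 6: +2 fires, +3 burnt (F count now 2)
Step 7: +3 fires, +2 burnt (F count now 3)
Step 8: +1 fires, +3 burnt (F count now 1)
Step 9: +0 fires, +1 burnt (F count now 0)
Fire out after step 9
Initially T: 19, now '.': 24
Total burnt (originally-T cells now '.'): 18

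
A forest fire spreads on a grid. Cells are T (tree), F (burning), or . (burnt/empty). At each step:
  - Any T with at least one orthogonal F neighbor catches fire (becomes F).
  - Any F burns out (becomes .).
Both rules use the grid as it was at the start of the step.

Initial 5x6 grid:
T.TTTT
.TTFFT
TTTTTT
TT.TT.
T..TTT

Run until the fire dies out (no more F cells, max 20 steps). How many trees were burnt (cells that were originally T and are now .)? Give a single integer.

Answer: 21

Derivation:
Step 1: +6 fires, +2 burnt (F count now 6)
Step 2: +7 fires, +6 burnt (F count now 7)
Step 3: +3 fires, +7 burnt (F count now 3)
Step 4: +3 fires, +3 burnt (F count now 3)
Step 5: +1 fires, +3 burnt (F count now 1)
Step 6: +1 fires, +1 burnt (F count now 1)
Step 7: +0 fires, +1 burnt (F count now 0)
Fire out after step 7
Initially T: 22, now '.': 29
Total burnt (originally-T cells now '.'): 21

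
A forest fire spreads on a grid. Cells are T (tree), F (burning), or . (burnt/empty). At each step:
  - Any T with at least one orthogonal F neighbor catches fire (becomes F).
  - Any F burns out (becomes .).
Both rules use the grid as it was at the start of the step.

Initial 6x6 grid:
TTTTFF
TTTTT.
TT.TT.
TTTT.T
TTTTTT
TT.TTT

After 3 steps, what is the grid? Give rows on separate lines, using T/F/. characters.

Step 1: 2 trees catch fire, 2 burn out
  TTTF..
  TTTTF.
  TT.TT.
  TTTT.T
  TTTTTT
  TT.TTT
Step 2: 3 trees catch fire, 2 burn out
  TTF...
  TTTF..
  TT.TF.
  TTTT.T
  TTTTTT
  TT.TTT
Step 3: 3 trees catch fire, 3 burn out
  TF....
  TTF...
  TT.F..
  TTTT.T
  TTTTTT
  TT.TTT

TF....
TTF...
TT.F..
TTTT.T
TTTTTT
TT.TTT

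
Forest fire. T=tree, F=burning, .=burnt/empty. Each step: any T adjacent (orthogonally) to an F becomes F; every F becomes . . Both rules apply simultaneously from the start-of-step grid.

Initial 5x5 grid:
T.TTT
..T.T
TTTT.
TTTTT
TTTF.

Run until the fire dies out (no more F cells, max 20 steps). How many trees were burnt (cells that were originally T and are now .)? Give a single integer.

Answer: 17

Derivation:
Step 1: +2 fires, +1 burnt (F count now 2)
Step 2: +4 fires, +2 burnt (F count now 4)
Step 3: +3 fires, +4 burnt (F count now 3)
Step 4: +3 fires, +3 burnt (F count now 3)
Step 5: +2 fires, +3 burnt (F count now 2)
Step 6: +1 fires, +2 burnt (F count now 1)
Step 7: +1 fires, +1 burnt (F count now 1)
Step 8: +1 fires, +1 burnt (F count now 1)
Step 9: +0 fires, +1 burnt (F count now 0)
Fire out after step 9
Initially T: 18, now '.': 24
Total burnt (originally-T cells now '.'): 17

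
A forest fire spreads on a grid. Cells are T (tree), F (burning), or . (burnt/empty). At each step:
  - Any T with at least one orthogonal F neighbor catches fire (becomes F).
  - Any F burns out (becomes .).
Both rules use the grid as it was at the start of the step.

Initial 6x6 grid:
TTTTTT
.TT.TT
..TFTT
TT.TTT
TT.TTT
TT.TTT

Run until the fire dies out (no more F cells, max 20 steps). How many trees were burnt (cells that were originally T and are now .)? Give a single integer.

Answer: 22

Derivation:
Step 1: +3 fires, +1 burnt (F count now 3)
Step 2: +5 fires, +3 burnt (F count now 5)
Step 3: +7 fires, +5 burnt (F count now 7)
Step 4: +5 fires, +7 burnt (F count now 5)
Step 5: +2 fires, +5 burnt (F count now 2)
Step 6: +0 fires, +2 burnt (F count now 0)
Fire out after step 6
Initially T: 28, now '.': 30
Total burnt (originally-T cells now '.'): 22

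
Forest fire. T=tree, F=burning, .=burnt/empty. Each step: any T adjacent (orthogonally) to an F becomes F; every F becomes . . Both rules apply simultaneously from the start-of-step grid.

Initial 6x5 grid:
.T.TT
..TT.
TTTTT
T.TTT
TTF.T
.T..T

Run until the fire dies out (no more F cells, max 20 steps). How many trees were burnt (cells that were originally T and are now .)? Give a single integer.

Answer: 18

Derivation:
Step 1: +2 fires, +1 burnt (F count now 2)
Step 2: +4 fires, +2 burnt (F count now 4)
Step 3: +5 fires, +4 burnt (F count now 5)
Step 4: +4 fires, +5 burnt (F count now 4)
Step 5: +2 fires, +4 burnt (F count now 2)
Step 6: +1 fires, +2 burnt (F count now 1)
Step 7: +0 fires, +1 burnt (F count now 0)
Fire out after step 7
Initially T: 19, now '.': 29
Total burnt (originally-T cells now '.'): 18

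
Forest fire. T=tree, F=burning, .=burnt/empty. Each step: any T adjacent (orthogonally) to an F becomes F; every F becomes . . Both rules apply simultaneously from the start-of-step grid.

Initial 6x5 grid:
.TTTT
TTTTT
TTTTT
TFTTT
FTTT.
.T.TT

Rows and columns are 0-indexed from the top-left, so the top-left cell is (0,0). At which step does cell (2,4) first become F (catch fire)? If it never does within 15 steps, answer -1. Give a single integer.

Step 1: cell (2,4)='T' (+4 fires, +2 burnt)
Step 2: cell (2,4)='T' (+6 fires, +4 burnt)
Step 3: cell (2,4)='T' (+6 fires, +6 burnt)
Step 4: cell (2,4)='F' (+4 fires, +6 burnt)
  -> target ignites at step 4
Step 5: cell (2,4)='.' (+3 fires, +4 burnt)
Step 6: cell (2,4)='.' (+1 fires, +3 burnt)
Step 7: cell (2,4)='.' (+0 fires, +1 burnt)
  fire out at step 7

4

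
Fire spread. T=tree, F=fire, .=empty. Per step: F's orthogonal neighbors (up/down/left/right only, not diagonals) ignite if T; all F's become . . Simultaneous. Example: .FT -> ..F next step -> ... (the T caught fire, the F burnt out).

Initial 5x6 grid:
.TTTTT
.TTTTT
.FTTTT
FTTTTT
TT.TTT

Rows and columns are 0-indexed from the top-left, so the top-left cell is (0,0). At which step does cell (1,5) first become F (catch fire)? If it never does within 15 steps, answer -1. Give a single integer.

Step 1: cell (1,5)='T' (+4 fires, +2 burnt)
Step 2: cell (1,5)='T' (+5 fires, +4 burnt)
Step 3: cell (1,5)='T' (+4 fires, +5 burnt)
Step 4: cell (1,5)='T' (+5 fires, +4 burnt)
Step 5: cell (1,5)='F' (+4 fires, +5 burnt)
  -> target ignites at step 5
Step 6: cell (1,5)='.' (+2 fires, +4 burnt)
Step 7: cell (1,5)='.' (+0 fires, +2 burnt)
  fire out at step 7

5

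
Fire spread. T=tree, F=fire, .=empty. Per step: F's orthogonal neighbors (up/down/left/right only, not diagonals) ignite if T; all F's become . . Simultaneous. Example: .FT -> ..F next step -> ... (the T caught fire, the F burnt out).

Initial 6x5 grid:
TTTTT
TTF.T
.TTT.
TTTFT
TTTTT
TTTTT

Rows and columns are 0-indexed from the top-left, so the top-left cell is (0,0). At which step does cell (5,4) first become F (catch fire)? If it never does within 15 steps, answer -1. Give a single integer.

Step 1: cell (5,4)='T' (+7 fires, +2 burnt)
Step 2: cell (5,4)='T' (+8 fires, +7 burnt)
Step 3: cell (5,4)='F' (+6 fires, +8 burnt)
  -> target ignites at step 3
Step 4: cell (5,4)='.' (+3 fires, +6 burnt)
Step 5: cell (5,4)='.' (+1 fires, +3 burnt)
Step 6: cell (5,4)='.' (+0 fires, +1 burnt)
  fire out at step 6

3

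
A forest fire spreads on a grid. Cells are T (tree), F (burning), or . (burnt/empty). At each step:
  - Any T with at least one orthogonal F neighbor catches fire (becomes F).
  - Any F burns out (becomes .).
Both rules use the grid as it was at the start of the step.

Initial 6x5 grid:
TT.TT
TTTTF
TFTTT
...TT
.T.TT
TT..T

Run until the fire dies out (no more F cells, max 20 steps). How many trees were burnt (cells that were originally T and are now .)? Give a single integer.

Answer: 17

Derivation:
Step 1: +6 fires, +2 burnt (F count now 6)
Step 2: +6 fires, +6 burnt (F count now 6)
Step 3: +3 fires, +6 burnt (F count now 3)
Step 4: +2 fires, +3 burnt (F count now 2)
Step 5: +0 fires, +2 burnt (F count now 0)
Fire out after step 5
Initially T: 20, now '.': 27
Total burnt (originally-T cells now '.'): 17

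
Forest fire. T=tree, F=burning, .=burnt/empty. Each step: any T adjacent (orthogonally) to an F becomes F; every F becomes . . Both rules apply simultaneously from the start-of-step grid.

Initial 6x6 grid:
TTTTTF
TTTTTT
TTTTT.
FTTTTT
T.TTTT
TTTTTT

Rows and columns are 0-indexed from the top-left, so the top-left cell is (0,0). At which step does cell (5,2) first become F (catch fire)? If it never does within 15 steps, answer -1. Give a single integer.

Step 1: cell (5,2)='T' (+5 fires, +2 burnt)
Step 2: cell (5,2)='T' (+6 fires, +5 burnt)
Step 3: cell (5,2)='T' (+9 fires, +6 burnt)
Step 4: cell (5,2)='F' (+6 fires, +9 burnt)
  -> target ignites at step 4
Step 5: cell (5,2)='.' (+3 fires, +6 burnt)
Step 6: cell (5,2)='.' (+2 fires, +3 burnt)
Step 7: cell (5,2)='.' (+1 fires, +2 burnt)
Step 8: cell (5,2)='.' (+0 fires, +1 burnt)
  fire out at step 8

4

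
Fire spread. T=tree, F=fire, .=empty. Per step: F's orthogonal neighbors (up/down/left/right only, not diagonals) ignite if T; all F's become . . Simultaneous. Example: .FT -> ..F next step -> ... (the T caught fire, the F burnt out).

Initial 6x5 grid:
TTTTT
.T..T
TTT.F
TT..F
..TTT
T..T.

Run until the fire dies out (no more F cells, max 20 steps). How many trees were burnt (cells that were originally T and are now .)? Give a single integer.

Answer: 16

Derivation:
Step 1: +2 fires, +2 burnt (F count now 2)
Step 2: +2 fires, +2 burnt (F count now 2)
Step 3: +3 fires, +2 burnt (F count now 3)
Step 4: +1 fires, +3 burnt (F count now 1)
Step 5: +1 fires, +1 burnt (F count now 1)
Step 6: +2 fires, +1 burnt (F count now 2)
Step 7: +1 fires, +2 burnt (F count now 1)
Step 8: +3 fires, +1 burnt (F count now 3)
Step 9: +1 fires, +3 burnt (F count now 1)
Step 10: +0 fires, +1 burnt (F count now 0)
Fire out after step 10
Initially T: 17, now '.': 29
Total burnt (originally-T cells now '.'): 16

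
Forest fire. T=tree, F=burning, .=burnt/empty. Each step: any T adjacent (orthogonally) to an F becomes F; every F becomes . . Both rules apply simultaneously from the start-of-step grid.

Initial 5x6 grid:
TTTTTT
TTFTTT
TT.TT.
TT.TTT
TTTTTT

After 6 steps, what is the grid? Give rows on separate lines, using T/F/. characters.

Step 1: 3 trees catch fire, 1 burn out
  TTFTTT
  TF.FTT
  TT.TT.
  TT.TTT
  TTTTTT
Step 2: 6 trees catch fire, 3 burn out
  TF.FTT
  F...FT
  TF.FT.
  TT.TTT
  TTTTTT
Step 3: 7 trees catch fire, 6 burn out
  F...FT
  .....F
  F...F.
  TF.FTT
  TTTTTT
Step 4: 5 trees catch fire, 7 burn out
  .....F
  ......
  ......
  F...FT
  TFTFTT
Step 5: 4 trees catch fire, 5 burn out
  ......
  ......
  ......
  .....F
  F.F.FT
Step 6: 1 trees catch fire, 4 burn out
  ......
  ......
  ......
  ......
  .....F

......
......
......
......
.....F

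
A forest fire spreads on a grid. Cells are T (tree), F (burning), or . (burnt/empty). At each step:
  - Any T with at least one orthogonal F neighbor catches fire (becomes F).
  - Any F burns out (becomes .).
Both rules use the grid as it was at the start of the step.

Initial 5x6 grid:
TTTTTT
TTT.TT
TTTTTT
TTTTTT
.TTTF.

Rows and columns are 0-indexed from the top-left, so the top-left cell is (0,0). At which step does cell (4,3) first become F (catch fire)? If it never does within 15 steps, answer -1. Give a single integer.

Step 1: cell (4,3)='F' (+2 fires, +1 burnt)
  -> target ignites at step 1
Step 2: cell (4,3)='.' (+4 fires, +2 burnt)
Step 3: cell (4,3)='.' (+5 fires, +4 burnt)
Step 4: cell (4,3)='.' (+4 fires, +5 burnt)
Step 5: cell (4,3)='.' (+5 fires, +4 burnt)
Step 6: cell (4,3)='.' (+3 fires, +5 burnt)
Step 7: cell (4,3)='.' (+2 fires, +3 burnt)
Step 8: cell (4,3)='.' (+1 fires, +2 burnt)
Step 9: cell (4,3)='.' (+0 fires, +1 burnt)
  fire out at step 9

1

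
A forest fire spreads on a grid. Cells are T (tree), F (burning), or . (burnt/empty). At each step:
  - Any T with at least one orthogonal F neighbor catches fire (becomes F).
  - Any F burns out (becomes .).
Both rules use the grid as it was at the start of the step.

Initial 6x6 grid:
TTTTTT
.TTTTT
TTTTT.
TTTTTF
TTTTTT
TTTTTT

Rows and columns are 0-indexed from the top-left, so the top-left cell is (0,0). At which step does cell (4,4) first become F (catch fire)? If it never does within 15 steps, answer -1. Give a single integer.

Step 1: cell (4,4)='T' (+2 fires, +1 burnt)
Step 2: cell (4,4)='F' (+4 fires, +2 burnt)
  -> target ignites at step 2
Step 3: cell (4,4)='.' (+5 fires, +4 burnt)
Step 4: cell (4,4)='.' (+7 fires, +5 burnt)
Step 5: cell (4,4)='.' (+7 fires, +7 burnt)
Step 6: cell (4,4)='.' (+5 fires, +7 burnt)
Step 7: cell (4,4)='.' (+2 fires, +5 burnt)
Step 8: cell (4,4)='.' (+1 fires, +2 burnt)
Step 9: cell (4,4)='.' (+0 fires, +1 burnt)
  fire out at step 9

2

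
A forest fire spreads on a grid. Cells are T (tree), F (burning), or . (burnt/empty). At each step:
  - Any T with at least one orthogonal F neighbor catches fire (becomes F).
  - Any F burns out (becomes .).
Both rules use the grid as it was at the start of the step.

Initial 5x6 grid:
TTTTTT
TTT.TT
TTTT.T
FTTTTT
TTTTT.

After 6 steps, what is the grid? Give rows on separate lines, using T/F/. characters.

Step 1: 3 trees catch fire, 1 burn out
  TTTTTT
  TTT.TT
  FTTT.T
  .FTTTT
  FTTTT.
Step 2: 4 trees catch fire, 3 burn out
  TTTTTT
  FTT.TT
  .FTT.T
  ..FTTT
  .FTTT.
Step 3: 5 trees catch fire, 4 burn out
  FTTTTT
  .FT.TT
  ..FT.T
  ...FTT
  ..FTT.
Step 4: 5 trees catch fire, 5 burn out
  .FTTTT
  ..F.TT
  ...F.T
  ....FT
  ...FT.
Step 5: 3 trees catch fire, 5 burn out
  ..FTTT
  ....TT
  .....T
  .....F
  ....F.
Step 6: 2 trees catch fire, 3 burn out
  ...FTT
  ....TT
  .....F
  ......
  ......

...FTT
....TT
.....F
......
......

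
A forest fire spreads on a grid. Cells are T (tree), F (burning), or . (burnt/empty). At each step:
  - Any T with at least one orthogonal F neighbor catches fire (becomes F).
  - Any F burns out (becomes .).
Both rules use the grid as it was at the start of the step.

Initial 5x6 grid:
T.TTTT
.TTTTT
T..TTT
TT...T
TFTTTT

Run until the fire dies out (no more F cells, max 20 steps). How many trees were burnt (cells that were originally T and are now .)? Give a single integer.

Answer: 21

Derivation:
Step 1: +3 fires, +1 burnt (F count now 3)
Step 2: +2 fires, +3 burnt (F count now 2)
Step 3: +2 fires, +2 burnt (F count now 2)
Step 4: +1 fires, +2 burnt (F count now 1)
Step 5: +1 fires, +1 burnt (F count now 1)
Step 6: +1 fires, +1 burnt (F count now 1)
Step 7: +2 fires, +1 burnt (F count now 2)
Step 8: +3 fires, +2 burnt (F count now 3)
Step 9: +2 fires, +3 burnt (F count now 2)
Step 10: +2 fires, +2 burnt (F count now 2)
Step 11: +2 fires, +2 burnt (F count now 2)
Step 12: +0 fires, +2 burnt (F count now 0)
Fire out after step 12
Initially T: 22, now '.': 29
Total burnt (originally-T cells now '.'): 21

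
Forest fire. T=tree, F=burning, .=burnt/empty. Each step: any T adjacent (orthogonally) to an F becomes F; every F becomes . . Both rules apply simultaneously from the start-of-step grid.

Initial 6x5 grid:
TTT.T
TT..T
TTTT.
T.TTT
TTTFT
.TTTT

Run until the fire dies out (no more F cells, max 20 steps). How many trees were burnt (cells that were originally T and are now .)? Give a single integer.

Answer: 21

Derivation:
Step 1: +4 fires, +1 burnt (F count now 4)
Step 2: +6 fires, +4 burnt (F count now 6)
Step 3: +3 fires, +6 burnt (F count now 3)
Step 4: +2 fires, +3 burnt (F count now 2)
Step 5: +2 fires, +2 burnt (F count now 2)
Step 6: +2 fires, +2 burnt (F count now 2)
Step 7: +2 fires, +2 burnt (F count now 2)
Step 8: +0 fires, +2 burnt (F count now 0)
Fire out after step 8
Initially T: 23, now '.': 28
Total burnt (originally-T cells now '.'): 21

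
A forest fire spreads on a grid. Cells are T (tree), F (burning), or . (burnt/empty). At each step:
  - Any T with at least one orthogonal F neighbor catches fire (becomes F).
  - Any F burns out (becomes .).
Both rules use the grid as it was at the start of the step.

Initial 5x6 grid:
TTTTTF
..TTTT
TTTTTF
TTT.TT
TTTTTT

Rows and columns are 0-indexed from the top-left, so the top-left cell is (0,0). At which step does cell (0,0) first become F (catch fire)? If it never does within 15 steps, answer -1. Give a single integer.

Step 1: cell (0,0)='T' (+4 fires, +2 burnt)
Step 2: cell (0,0)='T' (+5 fires, +4 burnt)
Step 3: cell (0,0)='T' (+4 fires, +5 burnt)
Step 4: cell (0,0)='T' (+5 fires, +4 burnt)
Step 5: cell (0,0)='F' (+4 fires, +5 burnt)
  -> target ignites at step 5
Step 6: cell (0,0)='.' (+2 fires, +4 burnt)
Step 7: cell (0,0)='.' (+1 fires, +2 burnt)
Step 8: cell (0,0)='.' (+0 fires, +1 burnt)
  fire out at step 8

5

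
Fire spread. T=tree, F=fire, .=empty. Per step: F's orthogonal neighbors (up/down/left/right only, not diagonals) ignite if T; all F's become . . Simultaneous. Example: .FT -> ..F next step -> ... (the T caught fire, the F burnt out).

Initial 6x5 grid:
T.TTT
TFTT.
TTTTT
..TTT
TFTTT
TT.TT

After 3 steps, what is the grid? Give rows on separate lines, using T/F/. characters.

Step 1: 6 trees catch fire, 2 burn out
  T.TTT
  F.FT.
  TFTTT
  ..TTT
  F.FTT
  TF.TT
Step 2: 8 trees catch fire, 6 burn out
  F.FTT
  ...F.
  F.FTT
  ..FTT
  ...FT
  F..TT
Step 3: 5 trees catch fire, 8 burn out
  ...FT
  .....
  ...FT
  ...FT
  ....F
  ...FT

...FT
.....
...FT
...FT
....F
...FT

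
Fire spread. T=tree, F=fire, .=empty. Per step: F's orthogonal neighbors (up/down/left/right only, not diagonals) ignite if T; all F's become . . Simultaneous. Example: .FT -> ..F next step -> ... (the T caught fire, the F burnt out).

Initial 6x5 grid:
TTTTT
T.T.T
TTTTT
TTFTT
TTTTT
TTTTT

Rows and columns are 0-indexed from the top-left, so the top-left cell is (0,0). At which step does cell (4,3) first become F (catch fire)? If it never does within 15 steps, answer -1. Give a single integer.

Step 1: cell (4,3)='T' (+4 fires, +1 burnt)
Step 2: cell (4,3)='F' (+8 fires, +4 burnt)
  -> target ignites at step 2
Step 3: cell (4,3)='.' (+7 fires, +8 burnt)
Step 4: cell (4,3)='.' (+6 fires, +7 burnt)
Step 5: cell (4,3)='.' (+2 fires, +6 burnt)
Step 6: cell (4,3)='.' (+0 fires, +2 burnt)
  fire out at step 6

2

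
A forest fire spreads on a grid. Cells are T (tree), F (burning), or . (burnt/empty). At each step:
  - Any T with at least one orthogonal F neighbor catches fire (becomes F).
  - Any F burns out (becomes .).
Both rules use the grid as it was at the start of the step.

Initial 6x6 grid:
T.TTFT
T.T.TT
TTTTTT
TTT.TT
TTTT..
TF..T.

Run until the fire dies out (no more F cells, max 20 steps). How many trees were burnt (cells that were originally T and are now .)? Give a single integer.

Answer: 24

Derivation:
Step 1: +5 fires, +2 burnt (F count now 5)
Step 2: +6 fires, +5 burnt (F count now 6)
Step 3: +8 fires, +6 burnt (F count now 8)
Step 4: +3 fires, +8 burnt (F count now 3)
Step 5: +1 fires, +3 burnt (F count now 1)
Step 6: +1 fires, +1 burnt (F count now 1)
Step 7: +0 fires, +1 burnt (F count now 0)
Fire out after step 7
Initially T: 25, now '.': 35
Total burnt (originally-T cells now '.'): 24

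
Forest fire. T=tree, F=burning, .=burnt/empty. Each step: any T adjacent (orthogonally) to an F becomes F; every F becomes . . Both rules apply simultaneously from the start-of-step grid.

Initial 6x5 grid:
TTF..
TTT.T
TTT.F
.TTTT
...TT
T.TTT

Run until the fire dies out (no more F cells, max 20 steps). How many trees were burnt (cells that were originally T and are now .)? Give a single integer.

Step 1: +4 fires, +2 burnt (F count now 4)
Step 2: +5 fires, +4 burnt (F count now 5)
Step 3: +5 fires, +5 burnt (F count now 5)
Step 4: +3 fires, +5 burnt (F count now 3)
Step 5: +1 fires, +3 burnt (F count now 1)
Step 6: +0 fires, +1 burnt (F count now 0)
Fire out after step 6
Initially T: 19, now '.': 29
Total burnt (originally-T cells now '.'): 18

Answer: 18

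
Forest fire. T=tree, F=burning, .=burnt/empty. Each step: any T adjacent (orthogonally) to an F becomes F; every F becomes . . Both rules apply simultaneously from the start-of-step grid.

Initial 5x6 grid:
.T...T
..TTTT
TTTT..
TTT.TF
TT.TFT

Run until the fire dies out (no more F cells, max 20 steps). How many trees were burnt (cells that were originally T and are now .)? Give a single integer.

Step 1: +3 fires, +2 burnt (F count now 3)
Step 2: +0 fires, +3 burnt (F count now 0)
Fire out after step 2
Initially T: 18, now '.': 15
Total burnt (originally-T cells now '.'): 3

Answer: 3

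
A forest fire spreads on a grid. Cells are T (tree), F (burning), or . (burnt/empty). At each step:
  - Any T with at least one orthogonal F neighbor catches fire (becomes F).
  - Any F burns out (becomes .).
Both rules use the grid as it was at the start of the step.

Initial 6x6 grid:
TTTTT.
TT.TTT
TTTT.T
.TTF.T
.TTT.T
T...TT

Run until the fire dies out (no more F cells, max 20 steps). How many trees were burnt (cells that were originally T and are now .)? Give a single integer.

Step 1: +3 fires, +1 burnt (F count now 3)
Step 2: +4 fires, +3 burnt (F count now 4)
Step 3: +4 fires, +4 burnt (F count now 4)
Step 4: +5 fires, +4 burnt (F count now 5)
Step 5: +3 fires, +5 burnt (F count now 3)
Step 6: +2 fires, +3 burnt (F count now 2)
Step 7: +1 fires, +2 burnt (F count now 1)
Step 8: +1 fires, +1 burnt (F count now 1)
Step 9: +1 fires, +1 burnt (F count now 1)
Step 10: +0 fires, +1 burnt (F count now 0)
Fire out after step 10
Initially T: 25, now '.': 35
Total burnt (originally-T cells now '.'): 24

Answer: 24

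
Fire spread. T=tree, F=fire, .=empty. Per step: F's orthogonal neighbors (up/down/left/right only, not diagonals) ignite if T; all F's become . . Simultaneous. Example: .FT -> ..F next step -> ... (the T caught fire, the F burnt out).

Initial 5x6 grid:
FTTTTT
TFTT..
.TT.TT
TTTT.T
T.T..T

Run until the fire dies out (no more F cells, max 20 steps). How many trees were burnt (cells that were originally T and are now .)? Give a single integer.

Answer: 16

Derivation:
Step 1: +4 fires, +2 burnt (F count now 4)
Step 2: +4 fires, +4 burnt (F count now 4)
Step 3: +3 fires, +4 burnt (F count now 3)
Step 4: +4 fires, +3 burnt (F count now 4)
Step 5: +1 fires, +4 burnt (F count now 1)
Step 6: +0 fires, +1 burnt (F count now 0)
Fire out after step 6
Initially T: 20, now '.': 26
Total burnt (originally-T cells now '.'): 16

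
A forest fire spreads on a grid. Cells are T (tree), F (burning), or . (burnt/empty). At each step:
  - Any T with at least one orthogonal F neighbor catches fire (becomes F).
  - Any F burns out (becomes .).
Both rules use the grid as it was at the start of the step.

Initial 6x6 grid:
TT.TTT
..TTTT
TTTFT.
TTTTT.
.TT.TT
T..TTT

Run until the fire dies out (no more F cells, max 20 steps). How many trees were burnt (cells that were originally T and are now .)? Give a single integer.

Answer: 23

Derivation:
Step 1: +4 fires, +1 burnt (F count now 4)
Step 2: +6 fires, +4 burnt (F count now 6)
Step 3: +6 fires, +6 burnt (F count now 6)
Step 4: +5 fires, +6 burnt (F count now 5)
Step 5: +2 fires, +5 burnt (F count now 2)
Step 6: +0 fires, +2 burnt (F count now 0)
Fire out after step 6
Initially T: 26, now '.': 33
Total burnt (originally-T cells now '.'): 23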